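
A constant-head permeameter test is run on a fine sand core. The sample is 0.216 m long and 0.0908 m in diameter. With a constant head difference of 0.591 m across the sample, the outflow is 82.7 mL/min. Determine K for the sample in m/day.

Cross-sectional area A = π·(d/2)² = π × (0.0908/2)² = 0.006475 m².
Convert discharge: 82.7 mL/min = 1.378e-06 m³/s.
Darcy's law rearranged: K = Q·L / (A·Δh) = 1.378e-06 × 0.216 / (0.006475 × 0.591) = 7.780e-05 m/s = 6.722 m/day.

6.72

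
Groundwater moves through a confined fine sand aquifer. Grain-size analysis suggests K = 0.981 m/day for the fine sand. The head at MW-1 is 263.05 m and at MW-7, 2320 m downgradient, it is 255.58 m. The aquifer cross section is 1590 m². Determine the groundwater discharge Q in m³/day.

5.02

Hydraulic gradient i = (263.05 − 255.58) / 2320 = 7.47 / 2320 = 0.003220.
Darcy's law: Q = K · A · i = 0.9810 × 1590 × 0.003220 = 5.022 m³/day.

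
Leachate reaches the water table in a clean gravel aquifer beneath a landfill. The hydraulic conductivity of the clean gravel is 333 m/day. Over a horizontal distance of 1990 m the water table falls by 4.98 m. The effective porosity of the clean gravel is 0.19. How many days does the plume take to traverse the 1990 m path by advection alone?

Hydraulic gradient i = Δh / L = 4.98 / 1990 = 0.002503.
Darcy flux q = K · i = 333.0 × 0.002503 = 0.8333 m/day.
Seepage velocity v = q / n_e = 0.8333 / 0.19 = 4.386 m/day.
Travel time t = L / v = 1990 / 4.386 = 453.7 days.

454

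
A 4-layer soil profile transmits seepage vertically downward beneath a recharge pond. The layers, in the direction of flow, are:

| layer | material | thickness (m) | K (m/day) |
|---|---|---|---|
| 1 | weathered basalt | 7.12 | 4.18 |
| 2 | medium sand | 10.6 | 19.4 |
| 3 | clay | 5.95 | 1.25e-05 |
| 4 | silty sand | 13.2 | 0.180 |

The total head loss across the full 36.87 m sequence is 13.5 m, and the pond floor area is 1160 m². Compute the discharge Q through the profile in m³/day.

Flow is perpendicular to layering, so the layers act in series and the equivalent K is the thickness-weighted harmonic mean.
Total thickness L = 7.12 + 10.6 + 5.95 + 13.2 = 36.87 m.
Σ(b_i/K_i) = 7.12/4.18 + 10.6/19.4 + 5.95/1.25e-05 + 13.2/0.180 = 4.761e+05 d.
K_eq = L / Σ(b_i/K_i) = 36.87 / 4.761e+05 = 7.745e-05 m/day.
Q = K_eq · A · (Δh/L) = 7.745e-05 × 1160 × (13.5/36.87) = 0.03289 m³/day.

0.0329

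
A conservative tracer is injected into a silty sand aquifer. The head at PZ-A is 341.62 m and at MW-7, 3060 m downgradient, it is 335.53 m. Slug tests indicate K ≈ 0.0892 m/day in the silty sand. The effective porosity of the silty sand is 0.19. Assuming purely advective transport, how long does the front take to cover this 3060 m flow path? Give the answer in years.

8970

Hydraulic gradient i = (341.62 − 335.53) / 3060 = 6.09 / 3060 = 0.001990.
Darcy flux q = K · i = 0.08920 × 0.001990 = 0.0001775 m/day.
Seepage velocity v = q / n_e = 0.0001775 / 0.19 = 0.0009343 m/day.
Travel time t = L / v = 3060 / 0.0009343 = 3.275e+06 days = 8967 years.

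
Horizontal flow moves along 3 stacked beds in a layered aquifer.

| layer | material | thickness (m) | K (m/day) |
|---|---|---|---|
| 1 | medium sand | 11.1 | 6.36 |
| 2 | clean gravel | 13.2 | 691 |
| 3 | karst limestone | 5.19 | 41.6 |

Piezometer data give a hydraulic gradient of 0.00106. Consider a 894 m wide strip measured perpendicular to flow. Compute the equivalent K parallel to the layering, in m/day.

319

Flow is parallel to layering, so each bed carries its own Darcy discharge and the transmissivities add.
Σ(K_i·b_i) = 6.36×11.1 + 691×13.2 + 41.6×5.19 = 9408 m²/day.
Total thickness b = 29.49 m, so K_eq = Σ(K_i·b_i)/b = 319.0 m/day.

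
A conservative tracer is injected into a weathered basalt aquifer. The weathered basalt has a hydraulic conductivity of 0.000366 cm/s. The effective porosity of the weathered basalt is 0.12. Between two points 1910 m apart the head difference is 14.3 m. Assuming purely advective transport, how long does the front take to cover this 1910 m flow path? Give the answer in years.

265

Convert K: 0.000366 cm/s × 864 = 0.3162 m/day.
Hydraulic gradient i = Δh / L = 14.3 / 1910 = 0.007487.
Darcy flux q = K · i = 0.3162 × 0.007487 = 0.002368 m/day.
Seepage velocity v = q / n_e = 0.002368 / 0.12 = 0.01973 m/day.
Travel time t = L / v = 1910 / 0.01973 = 96809 days = 265.0 years.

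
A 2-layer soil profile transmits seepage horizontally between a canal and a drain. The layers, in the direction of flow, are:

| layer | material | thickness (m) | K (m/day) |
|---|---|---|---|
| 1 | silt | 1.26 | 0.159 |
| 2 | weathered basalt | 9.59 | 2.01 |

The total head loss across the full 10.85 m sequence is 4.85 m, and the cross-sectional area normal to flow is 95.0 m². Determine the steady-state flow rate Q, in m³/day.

36.3

Flow is perpendicular to layering, so the layers act in series and the equivalent K is the thickness-weighted harmonic mean.
Total thickness L = 1.26 + 9.59 = 10.85 m.
Σ(b_i/K_i) = 1.26/0.159 + 9.59/2.01 = 12.70 d.
K_eq = L / Σ(b_i/K_i) = 10.85 / 12.70 = 0.8546 m/day.
Q = K_eq · A · (Δh/L) = 0.8546 × 95.0 × (4.85/10.85) = 36.29 m³/day.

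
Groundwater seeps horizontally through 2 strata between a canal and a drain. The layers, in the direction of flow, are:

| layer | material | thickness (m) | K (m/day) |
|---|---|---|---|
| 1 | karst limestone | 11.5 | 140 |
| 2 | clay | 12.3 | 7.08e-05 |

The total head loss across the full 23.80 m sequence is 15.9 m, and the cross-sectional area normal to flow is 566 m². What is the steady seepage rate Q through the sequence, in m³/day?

Flow is perpendicular to layering, so the layers act in series and the equivalent K is the thickness-weighted harmonic mean.
Total thickness L = 11.5 + 12.3 = 23.80 m.
Σ(b_i/K_i) = 11.5/140 + 12.3/7.08e-05 = 1.737e+05 d.
K_eq = L / Σ(b_i/K_i) = 23.80 / 1.737e+05 = 0.0001370 m/day.
Q = K_eq · A · (Δh/L) = 0.0001370 × 566 × (15.9/23.80) = 0.05180 m³/day.

0.0518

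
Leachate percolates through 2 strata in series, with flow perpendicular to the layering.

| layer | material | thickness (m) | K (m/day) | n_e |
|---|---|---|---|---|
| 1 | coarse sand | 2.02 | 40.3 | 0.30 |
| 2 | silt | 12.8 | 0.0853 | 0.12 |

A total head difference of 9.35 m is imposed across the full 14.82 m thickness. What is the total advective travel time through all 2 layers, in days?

34.4

With flow normal to the layers, continuity requires the same specific discharge q through every layer.
Σ(b_i/K_i) = 2.02/40.3 + 12.8/0.0853 = 150.1 d.
q = Δh / Σ(b_i/K_i) = 9.35 / 150.1 = 0.06229 m/day.
In each layer the seepage velocity is v_i = q/n_i, so the layer transit time is t_i = b_i·n_i / q:
  layer 1 (coarse sand): t_1 = 2.02 × 0.30 / 0.06229 = 9.729 d
  layer 2 (silt): t_2 = 12.8 × 0.12 / 0.06229 = 24.66 d
Total t = Σ t_i = 34.39 days.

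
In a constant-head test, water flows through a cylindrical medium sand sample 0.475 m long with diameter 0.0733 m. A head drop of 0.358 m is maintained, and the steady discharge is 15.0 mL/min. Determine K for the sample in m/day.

6.79

Cross-sectional area A = π·(d/2)² = π × (0.0733/2)² = 0.004220 m².
Convert discharge: 15.0 mL/min = 2.500e-07 m³/s.
Darcy's law rearranged: K = Q·L / (A·Δh) = 2.500e-07 × 0.475 / (0.004220 × 0.358) = 7.861e-05 m/s = 6.792 m/day.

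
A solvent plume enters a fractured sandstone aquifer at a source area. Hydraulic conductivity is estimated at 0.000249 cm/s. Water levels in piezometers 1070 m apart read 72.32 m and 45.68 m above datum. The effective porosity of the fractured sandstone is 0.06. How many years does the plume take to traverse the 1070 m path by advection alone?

32.8

Convert K: 0.000249 cm/s × 864 = 0.2151 m/day.
Hydraulic gradient i = (72.32 − 45.68) / 1070 = 26.64 / 1070 = 0.02490.
Darcy flux q = K · i = 0.2151 × 0.02490 = 0.005356 m/day.
Seepage velocity v = q / n_e = 0.005356 / 0.06 = 0.08927 m/day.
Travel time t = L / v = 1070 / 0.08927 = 11986 days = 32.82 years.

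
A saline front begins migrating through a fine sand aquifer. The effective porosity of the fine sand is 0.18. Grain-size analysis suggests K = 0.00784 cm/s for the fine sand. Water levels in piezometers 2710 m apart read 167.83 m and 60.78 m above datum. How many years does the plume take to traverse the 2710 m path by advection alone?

4.99

Convert K: 0.00784 cm/s × 864 = 6.774 m/day.
Hydraulic gradient i = (167.83 − 60.78) / 2710 = 107.05 / 2710 = 0.03950.
Darcy flux q = K · i = 6.774 × 0.03950 = 0.2676 m/day.
Seepage velocity v = q / n_e = 0.2676 / 0.18 = 1.487 m/day.
Travel time t = L / v = 2710 / 1.487 = 1823 days = 4.991 years.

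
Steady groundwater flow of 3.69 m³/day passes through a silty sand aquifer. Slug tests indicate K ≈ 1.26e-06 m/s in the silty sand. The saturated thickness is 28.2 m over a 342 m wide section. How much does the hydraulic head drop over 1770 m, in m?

6.22

Convert K: 1.26e-06 m/s × 86400 = 0.1089 m/day.
Cross-sectional area A = 342 × 28.2 = 9644 m².
From Q = K·A·i, i = Q / (K·A) = 3.69 / (0.1089 × 9644) = 0.003515.
Head loss Δh = i · L = 0.003515 × 1770 = 6.221 m.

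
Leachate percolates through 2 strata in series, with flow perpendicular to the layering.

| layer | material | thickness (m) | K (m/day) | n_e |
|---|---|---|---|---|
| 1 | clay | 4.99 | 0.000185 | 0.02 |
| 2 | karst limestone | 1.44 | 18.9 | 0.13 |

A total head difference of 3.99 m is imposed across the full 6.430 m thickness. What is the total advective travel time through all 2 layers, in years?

With flow normal to the layers, continuity requires the same specific discharge q through every layer.
Σ(b_i/K_i) = 4.99/0.000185 + 1.44/18.9 = 26973 d.
q = Δh / Σ(b_i/K_i) = 3.99 / 26973 = 0.0001479 m/day.
In each layer the seepage velocity is v_i = q/n_i, so the layer transit time is t_i = b_i·n_i / q:
  layer 1 (clay): t_1 = 4.99 × 0.02 / 0.0001479 = 674.7 d
  layer 2 (karst limestone): t_2 = 1.44 × 0.13 / 0.0001479 = 1266 d
Total t = Σ t_i = 1940 days = 5.312 years.

5.31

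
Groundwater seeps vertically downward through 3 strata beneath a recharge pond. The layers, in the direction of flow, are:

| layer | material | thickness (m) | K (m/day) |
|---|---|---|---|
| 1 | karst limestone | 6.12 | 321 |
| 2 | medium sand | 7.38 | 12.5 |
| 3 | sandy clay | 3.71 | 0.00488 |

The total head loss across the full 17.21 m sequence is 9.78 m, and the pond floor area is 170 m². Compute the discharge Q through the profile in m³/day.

2.19

Flow is perpendicular to layering, so the layers act in series and the equivalent K is the thickness-weighted harmonic mean.
Total thickness L = 6.12 + 7.38 + 3.71 = 17.21 m.
Σ(b_i/K_i) = 6.12/321 + 7.38/12.5 + 3.71/0.00488 = 760.9 d.
K_eq = L / Σ(b_i/K_i) = 17.21 / 760.9 = 0.02262 m/day.
Q = K_eq · A · (Δh/L) = 0.02262 × 170 × (9.78/17.21) = 2.185 m³/day.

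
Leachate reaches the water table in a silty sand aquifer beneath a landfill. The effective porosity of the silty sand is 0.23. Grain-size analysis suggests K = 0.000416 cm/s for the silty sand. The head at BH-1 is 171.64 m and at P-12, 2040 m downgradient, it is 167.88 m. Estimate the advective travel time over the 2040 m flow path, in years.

1940

Convert K: 0.000416 cm/s × 864 = 0.3594 m/day.
Hydraulic gradient i = (171.64 − 167.88) / 2040 = 3.76 / 2040 = 0.001843.
Darcy flux q = K · i = 0.3594 × 0.001843 = 0.0006625 m/day.
Seepage velocity v = q / n_e = 0.0006625 / 0.23 = 0.002880 m/day.
Travel time t = L / v = 2040 / 0.002880 = 7.083e+05 days = 1939 years.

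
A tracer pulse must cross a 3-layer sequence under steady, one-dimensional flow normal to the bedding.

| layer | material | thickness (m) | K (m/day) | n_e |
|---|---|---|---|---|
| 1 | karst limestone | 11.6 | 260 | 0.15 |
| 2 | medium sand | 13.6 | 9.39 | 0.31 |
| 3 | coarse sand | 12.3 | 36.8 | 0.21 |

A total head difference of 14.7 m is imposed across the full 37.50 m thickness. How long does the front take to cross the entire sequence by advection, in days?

1.06

With flow normal to the layers, continuity requires the same specific discharge q through every layer.
Σ(b_i/K_i) = 11.6/260 + 13.6/9.39 + 12.3/36.8 = 1.827 d.
q = Δh / Σ(b_i/K_i) = 14.7 / 1.827 = 8.045 m/day.
In each layer the seepage velocity is v_i = q/n_i, so the layer transit time is t_i = b_i·n_i / q:
  layer 1 (karst limestone): t_1 = 11.6 × 0.15 / 8.045 = 0.2163 d
  layer 2 (medium sand): t_2 = 13.6 × 0.31 / 8.045 = 0.5240 d
  layer 3 (coarse sand): t_3 = 12.3 × 0.21 / 8.045 = 0.3211 d
Total t = Σ t_i = 1.061 days.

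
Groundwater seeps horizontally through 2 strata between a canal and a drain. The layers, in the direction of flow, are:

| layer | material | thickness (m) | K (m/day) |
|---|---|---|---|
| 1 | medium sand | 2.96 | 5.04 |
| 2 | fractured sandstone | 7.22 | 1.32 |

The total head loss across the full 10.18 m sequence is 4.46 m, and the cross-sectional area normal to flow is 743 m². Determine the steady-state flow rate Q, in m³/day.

547

Flow is perpendicular to layering, so the layers act in series and the equivalent K is the thickness-weighted harmonic mean.
Total thickness L = 2.96 + 7.22 = 10.18 m.
Σ(b_i/K_i) = 2.96/5.04 + 7.22/1.32 = 6.057 d.
K_eq = L / Σ(b_i/K_i) = 10.18 / 6.057 = 1.681 m/day.
Q = K_eq · A · (Δh/L) = 1.681 × 743 × (4.46/10.18) = 547.1 m³/day.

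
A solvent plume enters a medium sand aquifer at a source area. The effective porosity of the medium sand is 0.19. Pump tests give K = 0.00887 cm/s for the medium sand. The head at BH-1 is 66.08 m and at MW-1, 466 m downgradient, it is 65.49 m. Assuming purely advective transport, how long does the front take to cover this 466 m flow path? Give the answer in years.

Convert K: 0.00887 cm/s × 864 = 7.664 m/day.
Hydraulic gradient i = (66.08 − 65.49) / 466 = 0.59 / 466 = 0.001266.
Darcy flux q = K · i = 7.664 × 0.001266 = 0.009703 m/day.
Seepage velocity v = q / n_e = 0.009703 / 0.19 = 0.05107 m/day.
Travel time t = L / v = 466 / 0.05107 = 9125 days = 24.98 years.

25.0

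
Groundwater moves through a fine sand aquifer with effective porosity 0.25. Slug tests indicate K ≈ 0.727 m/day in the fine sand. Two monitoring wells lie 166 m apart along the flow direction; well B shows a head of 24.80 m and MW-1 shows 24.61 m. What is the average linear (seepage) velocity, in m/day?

Hydraulic gradient i = (24.80 − 24.61) / 166 = 0.19 / 166 = 0.001145.
Darcy flux q = K · i = 0.7270 × 0.001145 = 0.0008321 m/day.
Seepage velocity v = q / n_e = 0.0008321 / 0.25 = 0.003328 m/day.

0.00333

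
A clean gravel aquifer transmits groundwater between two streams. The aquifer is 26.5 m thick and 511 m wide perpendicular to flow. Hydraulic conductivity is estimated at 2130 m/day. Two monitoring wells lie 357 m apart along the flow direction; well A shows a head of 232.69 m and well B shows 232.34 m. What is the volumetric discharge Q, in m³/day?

Cross-sectional area A = 511 × 26.5 = 13542 m².
Hydraulic gradient i = (232.69 − 232.34) / 357 = 0.35 / 357 = 0.0009804.
Darcy's law: Q = K · A · i = 2130 × 13542 × 0.0009804 = 28278 m³/day.

28300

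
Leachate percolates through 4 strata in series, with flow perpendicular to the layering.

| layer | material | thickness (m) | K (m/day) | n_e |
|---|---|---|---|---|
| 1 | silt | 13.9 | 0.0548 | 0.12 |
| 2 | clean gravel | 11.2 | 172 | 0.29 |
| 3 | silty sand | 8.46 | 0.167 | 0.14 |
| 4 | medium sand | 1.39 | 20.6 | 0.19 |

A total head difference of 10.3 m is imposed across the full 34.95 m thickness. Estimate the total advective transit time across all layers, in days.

188

With flow normal to the layers, continuity requires the same specific discharge q through every layer.
Σ(b_i/K_i) = 13.9/0.0548 + 11.2/172 + 8.46/0.167 + 1.39/20.6 = 304.4 d.
q = Δh / Σ(b_i/K_i) = 10.3 / 304.4 = 0.03383 m/day.
In each layer the seepage velocity is v_i = q/n_i, so the layer transit time is t_i = b_i·n_i / q:
  layer 1 (silt): t_1 = 13.9 × 0.12 / 0.03383 = 49.30 d
  layer 2 (clean gravel): t_2 = 11.2 × 0.29 / 0.03383 = 96.00 d
  layer 3 (silty sand): t_3 = 8.46 × 0.14 / 0.03383 = 35.01 d
  layer 4 (medium sand): t_4 = 1.39 × 0.19 / 0.03383 = 7.806 d
Total t = Σ t_i = 188.1 days.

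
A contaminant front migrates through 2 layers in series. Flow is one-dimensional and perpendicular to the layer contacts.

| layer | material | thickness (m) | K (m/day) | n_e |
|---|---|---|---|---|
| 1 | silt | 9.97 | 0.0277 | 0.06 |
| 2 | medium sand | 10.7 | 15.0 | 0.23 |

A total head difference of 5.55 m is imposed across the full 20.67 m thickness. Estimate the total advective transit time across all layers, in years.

With flow normal to the layers, continuity requires the same specific discharge q through every layer.
Σ(b_i/K_i) = 9.97/0.0277 + 10.7/15.0 = 360.6 d.
q = Δh / Σ(b_i/K_i) = 5.55 / 360.6 = 0.01539 m/day.
In each layer the seepage velocity is v_i = q/n_i, so the layer transit time is t_i = b_i·n_i / q:
  layer 1 (silt): t_1 = 9.97 × 0.06 / 0.01539 = 38.87 d
  layer 2 (medium sand): t_2 = 10.7 × 0.23 / 0.01539 = 159.9 d
Total t = Σ t_i = 198.8 days = 0.5443 years.

0.544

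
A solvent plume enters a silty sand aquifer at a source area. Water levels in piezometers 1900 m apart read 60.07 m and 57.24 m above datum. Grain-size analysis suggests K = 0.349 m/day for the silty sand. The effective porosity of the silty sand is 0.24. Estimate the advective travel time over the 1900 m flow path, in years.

2400

Hydraulic gradient i = (60.07 − 57.24) / 1900 = 2.83 / 1900 = 0.001489.
Darcy flux q = K · i = 0.3490 × 0.001489 = 0.0005198 m/day.
Seepage velocity v = q / n_e = 0.0005198 / 0.24 = 0.002166 m/day.
Travel time t = L / v = 1900 / 0.002166 = 8.772e+05 days = 2402 years.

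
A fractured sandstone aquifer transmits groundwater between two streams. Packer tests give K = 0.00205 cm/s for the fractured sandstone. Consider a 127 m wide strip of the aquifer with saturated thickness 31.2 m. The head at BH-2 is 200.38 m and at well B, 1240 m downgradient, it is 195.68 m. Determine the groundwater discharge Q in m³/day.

26.6

Convert K: 0.00205 cm/s × 864 = 1.771 m/day.
Cross-sectional area A = 127 × 31.2 = 3962 m².
Hydraulic gradient i = (200.38 − 195.68) / 1240 = 4.7 / 1240 = 0.003790.
Darcy's law: Q = K · A · i = 1.771 × 3962 × 0.003790 = 26.60 m³/day.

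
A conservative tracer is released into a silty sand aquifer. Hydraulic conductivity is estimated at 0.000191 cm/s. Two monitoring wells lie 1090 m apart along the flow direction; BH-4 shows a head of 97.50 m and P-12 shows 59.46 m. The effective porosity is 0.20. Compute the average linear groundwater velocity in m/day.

Convert K: 0.000191 cm/s × 864 = 0.1650 m/day.
Hydraulic gradient i = (97.50 − 59.46) / 1090 = 38.04 / 1090 = 0.03490.
Darcy flux q = K · i = 0.1650 × 0.03490 = 0.005759 m/day.
Seepage velocity v = q / n_e = 0.005759 / 0.20 = 0.02880 m/day.

0.0288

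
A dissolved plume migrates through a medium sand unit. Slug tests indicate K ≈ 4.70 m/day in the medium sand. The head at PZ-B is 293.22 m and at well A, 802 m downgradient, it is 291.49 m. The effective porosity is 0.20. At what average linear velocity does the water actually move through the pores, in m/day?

0.0507

Hydraulic gradient i = (293.22 − 291.49) / 802 = 1.73 / 802 = 0.002157.
Darcy flux q = K · i = 4.700 × 0.002157 = 0.01014 m/day.
Seepage velocity v = q / n_e = 0.01014 / 0.20 = 0.05069 m/day.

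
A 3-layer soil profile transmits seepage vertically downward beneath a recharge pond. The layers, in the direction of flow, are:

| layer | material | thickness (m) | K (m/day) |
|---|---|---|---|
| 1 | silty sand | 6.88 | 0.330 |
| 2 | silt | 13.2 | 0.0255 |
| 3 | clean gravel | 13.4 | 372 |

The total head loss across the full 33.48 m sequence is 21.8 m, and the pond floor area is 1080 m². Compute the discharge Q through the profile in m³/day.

43.7

Flow is perpendicular to layering, so the layers act in series and the equivalent K is the thickness-weighted harmonic mean.
Total thickness L = 6.88 + 13.2 + 13.4 = 33.48 m.
Σ(b_i/K_i) = 6.88/0.330 + 13.2/0.0255 + 13.4/372 = 538.5 d.
K_eq = L / Σ(b_i/K_i) = 33.48 / 538.5 = 0.06217 m/day.
Q = K_eq · A · (Δh/L) = 0.06217 × 1080 × (21.8/33.48) = 43.72 m³/day.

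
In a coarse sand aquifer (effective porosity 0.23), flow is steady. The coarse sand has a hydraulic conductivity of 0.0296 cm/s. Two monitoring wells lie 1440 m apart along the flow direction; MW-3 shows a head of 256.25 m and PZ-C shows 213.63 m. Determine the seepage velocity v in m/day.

3.29

Convert K: 0.0296 cm/s × 864 = 25.57 m/day.
Hydraulic gradient i = (256.25 − 213.63) / 1440 = 42.62 / 1440 = 0.02960.
Darcy flux q = K · i = 25.57 × 0.02960 = 0.7569 m/day.
Seepage velocity v = q / n_e = 0.7569 / 0.23 = 3.291 m/day.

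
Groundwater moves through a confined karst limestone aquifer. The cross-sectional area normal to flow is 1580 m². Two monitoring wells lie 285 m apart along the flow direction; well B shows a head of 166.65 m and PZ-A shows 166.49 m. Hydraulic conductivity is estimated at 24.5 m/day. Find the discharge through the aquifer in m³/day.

Hydraulic gradient i = (166.65 − 166.49) / 285 = 0.16 / 285 = 0.0005614.
Darcy's law: Q = K · A · i = 24.50 × 1580 × 0.0005614 = 21.73 m³/day.

21.7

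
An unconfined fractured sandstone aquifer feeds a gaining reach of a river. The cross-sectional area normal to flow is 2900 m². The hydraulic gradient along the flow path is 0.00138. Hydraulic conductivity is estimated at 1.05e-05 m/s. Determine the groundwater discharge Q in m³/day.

3.63

Convert K: 1.05e-05 m/s × 86400 = 0.9072 m/day.
Hydraulic gradient i = 0.00138.
Darcy's law: Q = K · A · i = 0.9072 × 2900 × 0.001380 = 3.631 m³/day.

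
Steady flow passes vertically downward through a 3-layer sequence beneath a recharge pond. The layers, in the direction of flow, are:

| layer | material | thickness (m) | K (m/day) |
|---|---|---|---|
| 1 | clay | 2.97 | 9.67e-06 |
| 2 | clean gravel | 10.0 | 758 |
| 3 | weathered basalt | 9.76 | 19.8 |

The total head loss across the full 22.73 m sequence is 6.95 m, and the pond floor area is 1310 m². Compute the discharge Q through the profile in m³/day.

0.0296

Flow is perpendicular to layering, so the layers act in series and the equivalent K is the thickness-weighted harmonic mean.
Total thickness L = 2.97 + 10.0 + 9.76 = 22.73 m.
Σ(b_i/K_i) = 2.97/9.67e-06 + 10.0/758 + 9.76/19.8 = 3.071e+05 d.
K_eq = L / Σ(b_i/K_i) = 22.73 / 3.071e+05 = 7.401e-05 m/day.
Q = K_eq · A · (Δh/L) = 7.401e-05 × 1310 × (6.95/22.73) = 0.02964 m³/day.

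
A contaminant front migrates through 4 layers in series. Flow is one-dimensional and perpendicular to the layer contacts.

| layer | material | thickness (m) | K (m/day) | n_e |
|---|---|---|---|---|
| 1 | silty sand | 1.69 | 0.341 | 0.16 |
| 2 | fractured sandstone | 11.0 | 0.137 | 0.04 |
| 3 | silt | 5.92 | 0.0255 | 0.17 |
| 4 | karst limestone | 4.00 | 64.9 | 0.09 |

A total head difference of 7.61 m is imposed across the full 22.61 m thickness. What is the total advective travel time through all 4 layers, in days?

With flow normal to the layers, continuity requires the same specific discharge q through every layer.
Σ(b_i/K_i) = 1.69/0.341 + 11.0/0.137 + 5.92/0.0255 + 4.00/64.9 = 317.5 d.
q = Δh / Σ(b_i/K_i) = 7.61 / 317.5 = 0.02397 m/day.
In each layer the seepage velocity is v_i = q/n_i, so the layer transit time is t_i = b_i·n_i / q:
  layer 1 (silty sand): t_1 = 1.69 × 0.16 / 0.02397 = 11.28 d
  layer 2 (fractured sandstone): t_2 = 11.0 × 0.04 / 0.02397 = 18.36 d
  layer 3 (silt): t_3 = 5.92 × 0.17 / 0.02397 = 41.98 d
  layer 4 (karst limestone): t_4 = 4.00 × 0.09 / 0.02397 = 15.02 d
Total t = Σ t_i = 86.64 days.

86.6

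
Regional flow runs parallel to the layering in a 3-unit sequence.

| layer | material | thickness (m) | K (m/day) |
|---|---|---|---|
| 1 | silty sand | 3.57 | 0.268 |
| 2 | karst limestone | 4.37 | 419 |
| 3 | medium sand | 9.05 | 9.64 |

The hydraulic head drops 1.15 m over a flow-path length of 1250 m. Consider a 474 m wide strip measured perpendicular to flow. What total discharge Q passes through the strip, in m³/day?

Flow is parallel to layering, so each bed carries its own Darcy discharge and the transmissivities add.
Σ(K_i·b_i) = 0.268×3.57 + 419×4.37 + 9.64×9.05 = 1919 m²/day.
Hydraulic gradient i = Δh / L = 1.15 / 1250 = 0.0009200.
Q = Σ(K_i·b_i) · W · i = 1919 × 474 × 0.0009200 = 836.9 m³/day.

837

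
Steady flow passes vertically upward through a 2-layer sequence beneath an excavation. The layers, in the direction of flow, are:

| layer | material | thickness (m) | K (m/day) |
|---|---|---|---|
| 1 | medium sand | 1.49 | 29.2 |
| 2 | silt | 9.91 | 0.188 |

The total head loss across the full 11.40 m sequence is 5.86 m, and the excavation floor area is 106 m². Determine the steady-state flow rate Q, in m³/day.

Flow is perpendicular to layering, so the layers act in series and the equivalent K is the thickness-weighted harmonic mean.
Total thickness L = 1.49 + 9.91 = 11.40 m.
Σ(b_i/K_i) = 1.49/29.2 + 9.91/0.188 = 52.76 d.
K_eq = L / Σ(b_i/K_i) = 11.40 / 52.76 = 0.2161 m/day.
Q = K_eq · A · (Δh/L) = 0.2161 × 106 × (5.86/11.40) = 11.77 m³/day.

11.8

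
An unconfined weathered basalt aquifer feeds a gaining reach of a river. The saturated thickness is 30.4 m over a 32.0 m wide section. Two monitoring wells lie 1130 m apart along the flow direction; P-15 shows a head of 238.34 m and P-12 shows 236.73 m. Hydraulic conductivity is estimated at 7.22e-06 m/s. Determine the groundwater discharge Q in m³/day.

Convert K: 7.22e-06 m/s × 86400 = 0.6238 m/day.
Cross-sectional area A = 32.0 × 30.4 = 972.8 m².
Hydraulic gradient i = (238.34 − 236.73) / 1130 = 1.61 / 1130 = 0.001425.
Darcy's law: Q = K · A · i = 0.6238 × 972.8 × 0.001425 = 0.8646 m³/day.

0.865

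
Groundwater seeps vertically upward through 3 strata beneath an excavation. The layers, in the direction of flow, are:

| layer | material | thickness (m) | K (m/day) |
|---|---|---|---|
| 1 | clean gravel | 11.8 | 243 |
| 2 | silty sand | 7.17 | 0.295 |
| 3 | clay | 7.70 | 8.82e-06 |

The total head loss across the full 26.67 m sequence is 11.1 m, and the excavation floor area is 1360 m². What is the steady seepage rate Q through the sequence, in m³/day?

0.0173

Flow is perpendicular to layering, so the layers act in series and the equivalent K is the thickness-weighted harmonic mean.
Total thickness L = 11.8 + 7.17 + 7.70 = 26.67 m.
Σ(b_i/K_i) = 11.8/243 + 7.17/0.295 + 7.70/8.82e-06 = 8.730e+05 d.
K_eq = L / Σ(b_i/K_i) = 26.67 / 8.730e+05 = 3.055e-05 m/day.
Q = K_eq · A · (Δh/L) = 3.055e-05 × 1360 × (11.1/26.67) = 0.01729 m³/day.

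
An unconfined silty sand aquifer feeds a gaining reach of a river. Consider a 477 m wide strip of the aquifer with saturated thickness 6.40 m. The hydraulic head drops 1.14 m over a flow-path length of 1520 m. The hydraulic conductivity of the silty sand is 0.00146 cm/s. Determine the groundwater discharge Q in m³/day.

2.89

Convert K: 0.00146 cm/s × 864 = 1.261 m/day.
Cross-sectional area A = 477 × 6.40 = 3053 m².
Hydraulic gradient i = Δh / L = 1.14 / 1520 = 0.0007500.
Darcy's law: Q = K · A · i = 1.261 × 3053 × 0.0007500 = 2.888 m³/day.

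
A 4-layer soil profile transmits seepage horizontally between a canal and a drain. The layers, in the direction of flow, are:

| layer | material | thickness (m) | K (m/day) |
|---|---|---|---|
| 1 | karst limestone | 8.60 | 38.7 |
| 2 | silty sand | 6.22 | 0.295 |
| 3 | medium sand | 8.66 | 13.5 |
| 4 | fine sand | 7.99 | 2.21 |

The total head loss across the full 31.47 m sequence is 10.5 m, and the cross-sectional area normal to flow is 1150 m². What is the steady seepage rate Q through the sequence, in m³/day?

Flow is perpendicular to layering, so the layers act in series and the equivalent K is the thickness-weighted harmonic mean.
Total thickness L = 8.60 + 6.22 + 8.66 + 7.99 = 31.47 m.
Σ(b_i/K_i) = 8.60/38.7 + 6.22/0.295 + 8.66/13.5 + 7.99/2.21 = 25.56 d.
K_eq = L / Σ(b_i/K_i) = 31.47 / 25.56 = 1.231 m/day.
Q = K_eq · A · (Δh/L) = 1.231 × 1150 × (10.5/31.47) = 472.3 m³/day.

472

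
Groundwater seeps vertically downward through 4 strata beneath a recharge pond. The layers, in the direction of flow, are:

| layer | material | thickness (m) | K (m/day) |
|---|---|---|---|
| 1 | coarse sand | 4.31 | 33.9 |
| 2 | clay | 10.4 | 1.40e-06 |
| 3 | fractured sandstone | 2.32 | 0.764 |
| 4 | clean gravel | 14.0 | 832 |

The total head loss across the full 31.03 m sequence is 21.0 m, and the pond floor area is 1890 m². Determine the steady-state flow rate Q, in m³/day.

Flow is perpendicular to layering, so the layers act in series and the equivalent K is the thickness-weighted harmonic mean.
Total thickness L = 4.31 + 10.4 + 2.32 + 14.0 = 31.03 m.
Σ(b_i/K_i) = 4.31/33.9 + 10.4/1.40e-06 + 2.32/0.764 + 14.0/832 = 7.429e+06 d.
K_eq = L / Σ(b_i/K_i) = 31.03 / 7.429e+06 = 4.177e-06 m/day.
Q = K_eq · A · (Δh/L) = 4.177e-06 × 1890 × (21.0/31.03) = 0.005343 m³/day.

0.00534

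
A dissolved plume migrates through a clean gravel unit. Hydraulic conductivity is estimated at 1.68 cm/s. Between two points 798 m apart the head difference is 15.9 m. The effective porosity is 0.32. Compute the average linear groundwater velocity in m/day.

Convert K: 1.68 cm/s × 864 = 1452 m/day.
Hydraulic gradient i = Δh / L = 15.9 / 798 = 0.01992.
Darcy flux q = K · i = 1452 × 0.01992 = 28.92 m/day.
Seepage velocity v = q / n_e = 28.92 / 0.32 = 90.38 m/day.

90.4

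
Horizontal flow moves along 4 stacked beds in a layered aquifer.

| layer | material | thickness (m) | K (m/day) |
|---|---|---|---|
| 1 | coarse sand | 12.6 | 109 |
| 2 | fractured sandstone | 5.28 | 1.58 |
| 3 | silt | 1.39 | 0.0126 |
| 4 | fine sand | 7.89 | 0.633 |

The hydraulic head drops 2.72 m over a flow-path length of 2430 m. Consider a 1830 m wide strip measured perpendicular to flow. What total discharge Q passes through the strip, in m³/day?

Flow is parallel to layering, so each bed carries its own Darcy discharge and the transmissivities add.
Σ(K_i·b_i) = 109×12.6 + 1.58×5.28 + 0.0126×1.39 + 0.633×7.89 = 1387 m²/day.
Hydraulic gradient i = Δh / L = 2.72 / 2430 = 0.001119.
Q = Σ(K_i·b_i) · W · i = 1387 × 1830 × 0.001119 = 2841 m³/day.

2840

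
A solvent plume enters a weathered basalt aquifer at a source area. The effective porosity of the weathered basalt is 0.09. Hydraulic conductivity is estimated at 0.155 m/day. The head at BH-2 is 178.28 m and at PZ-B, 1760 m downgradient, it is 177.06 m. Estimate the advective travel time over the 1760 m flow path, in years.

4040

Hydraulic gradient i = (178.28 − 177.06) / 1760 = 1.22 / 1760 = 0.0006932.
Darcy flux q = K · i = 0.1550 × 0.0006932 = 0.0001074 m/day.
Seepage velocity v = q / n_e = 0.0001074 / 0.09 = 0.001194 m/day.
Travel time t = L / v = 1760 / 0.001194 = 1.474e+06 days = 4036 years.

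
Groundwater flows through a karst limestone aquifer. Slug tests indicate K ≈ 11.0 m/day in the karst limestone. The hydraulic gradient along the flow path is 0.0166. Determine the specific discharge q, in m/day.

0.183

Hydraulic gradient i = 0.0166.
Specific discharge q = K · i = 11.00 × 0.01660 = 0.1826 m/day.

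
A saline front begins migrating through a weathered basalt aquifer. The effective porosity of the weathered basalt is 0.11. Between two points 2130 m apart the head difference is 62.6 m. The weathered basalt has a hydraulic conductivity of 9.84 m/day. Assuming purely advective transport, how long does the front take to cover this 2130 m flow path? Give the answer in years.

2.22

Hydraulic gradient i = Δh / L = 62.6 / 2130 = 0.02939.
Darcy flux q = K · i = 9.840 × 0.02939 = 0.2892 m/day.
Seepage velocity v = q / n_e = 0.2892 / 0.11 = 2.629 m/day.
Travel time t = L / v = 2130 / 2.629 = 810.2 days = 2.218 years.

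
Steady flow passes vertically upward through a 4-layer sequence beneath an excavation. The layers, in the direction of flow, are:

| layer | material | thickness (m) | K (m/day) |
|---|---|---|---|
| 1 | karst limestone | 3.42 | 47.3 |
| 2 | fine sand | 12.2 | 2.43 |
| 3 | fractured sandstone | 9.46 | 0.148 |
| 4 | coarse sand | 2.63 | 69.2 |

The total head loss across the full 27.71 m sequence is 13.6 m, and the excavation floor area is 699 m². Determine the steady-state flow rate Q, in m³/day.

138

Flow is perpendicular to layering, so the layers act in series and the equivalent K is the thickness-weighted harmonic mean.
Total thickness L = 3.42 + 12.2 + 9.46 + 2.63 = 27.71 m.
Σ(b_i/K_i) = 3.42/47.3 + 12.2/2.43 + 9.46/0.148 + 2.63/69.2 = 69.05 d.
K_eq = L / Σ(b_i/K_i) = 27.71 / 69.05 = 0.4013 m/day.
Q = K_eq · A · (Δh/L) = 0.4013 × 699 × (13.6/27.71) = 137.7 m³/day.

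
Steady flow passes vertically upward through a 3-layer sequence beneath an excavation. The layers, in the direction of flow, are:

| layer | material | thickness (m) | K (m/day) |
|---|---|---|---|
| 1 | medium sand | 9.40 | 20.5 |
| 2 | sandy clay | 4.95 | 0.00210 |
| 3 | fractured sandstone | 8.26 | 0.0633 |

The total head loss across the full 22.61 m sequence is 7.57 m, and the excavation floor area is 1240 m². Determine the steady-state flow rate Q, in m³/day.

Flow is perpendicular to layering, so the layers act in series and the equivalent K is the thickness-weighted harmonic mean.
Total thickness L = 9.40 + 4.95 + 8.26 = 22.61 m.
Σ(b_i/K_i) = 9.40/20.5 + 4.95/0.00210 + 8.26/0.0633 = 2488 d.
K_eq = L / Σ(b_i/K_i) = 22.61 / 2488 = 0.009087 m/day.
Q = K_eq · A · (Δh/L) = 0.009087 × 1240 × (7.57/22.61) = 3.773 m³/day.

3.77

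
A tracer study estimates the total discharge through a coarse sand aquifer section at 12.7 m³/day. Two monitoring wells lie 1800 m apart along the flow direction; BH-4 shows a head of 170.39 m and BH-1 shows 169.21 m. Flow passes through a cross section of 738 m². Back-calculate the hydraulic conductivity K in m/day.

Hydraulic gradient i = (170.39 − 169.21) / 1800 = 1.18 / 1800 = 0.0006556.
From Q = K·A·i, K = Q / (A·i) = 12.7 / (738.0 × 0.0006556) = 26.25 m/day.

26.3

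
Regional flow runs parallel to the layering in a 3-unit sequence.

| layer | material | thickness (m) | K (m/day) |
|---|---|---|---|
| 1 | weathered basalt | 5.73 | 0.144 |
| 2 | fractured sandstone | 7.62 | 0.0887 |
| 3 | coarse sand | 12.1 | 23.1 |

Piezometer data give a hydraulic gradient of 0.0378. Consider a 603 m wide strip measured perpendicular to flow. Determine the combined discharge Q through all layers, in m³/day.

6410

Flow is parallel to layering, so each bed carries its own Darcy discharge and the transmissivities add.
Σ(K_i·b_i) = 0.144×5.73 + 0.0887×7.62 + 23.1×12.1 = 281.0 m²/day.
Hydraulic gradient i = 0.0378.
Q = Σ(K_i·b_i) · W · i = 281.0 × 603 × 0.03780 = 6405 m³/day.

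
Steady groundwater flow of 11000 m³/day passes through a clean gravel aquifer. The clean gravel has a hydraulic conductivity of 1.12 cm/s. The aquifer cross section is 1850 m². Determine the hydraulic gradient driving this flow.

0.00614

Convert K: 1.12 cm/s × 864 = 967.7 m/day.
From Q = K·A·i, i = Q / (K·A) = 11000 / (967.7 × 1850) = 0.006145.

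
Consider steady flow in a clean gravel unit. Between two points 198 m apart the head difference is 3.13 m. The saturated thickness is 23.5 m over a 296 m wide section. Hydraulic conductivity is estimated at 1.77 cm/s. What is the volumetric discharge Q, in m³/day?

Convert K: 1.77 cm/s × 864 = 1529 m/day.
Cross-sectional area A = 296 × 23.5 = 6956 m².
Hydraulic gradient i = Δh / L = 3.13 / 198 = 0.01581.
Darcy's law: Q = K · A · i = 1529 × 6956 × 0.01581 = 1.682e+05 m³/day.

168000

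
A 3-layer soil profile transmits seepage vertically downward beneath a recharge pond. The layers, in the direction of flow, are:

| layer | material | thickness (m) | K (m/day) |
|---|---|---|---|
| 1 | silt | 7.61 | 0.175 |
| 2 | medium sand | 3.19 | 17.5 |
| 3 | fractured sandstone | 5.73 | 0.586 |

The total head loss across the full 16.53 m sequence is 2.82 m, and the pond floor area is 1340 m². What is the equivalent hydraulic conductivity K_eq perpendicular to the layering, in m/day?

0.309

Flow is perpendicular to layering, so the layers act in series and the equivalent K is the thickness-weighted harmonic mean.
Total thickness L = 7.61 + 3.19 + 5.73 = 16.53 m.
Σ(b_i/K_i) = 7.61/0.175 + 3.19/17.5 + 5.73/0.586 = 53.45 d.
K_eq = L / Σ(b_i/K_i) = 16.53 / 53.45 = 0.3093 m/day.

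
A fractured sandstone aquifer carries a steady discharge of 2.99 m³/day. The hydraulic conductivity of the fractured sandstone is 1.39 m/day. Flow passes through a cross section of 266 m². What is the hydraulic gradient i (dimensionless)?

From Q = K·A·i, i = Q / (K·A) = 2.99 / (1.390 × 266.0) = 0.008087.

0.00809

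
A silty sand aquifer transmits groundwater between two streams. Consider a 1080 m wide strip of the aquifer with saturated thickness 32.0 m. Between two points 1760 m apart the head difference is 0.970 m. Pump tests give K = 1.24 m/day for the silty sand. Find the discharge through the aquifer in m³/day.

Cross-sectional area A = 1080 × 32.0 = 34560 m².
Hydraulic gradient i = Δh / L = 0.970 / 1760 = 0.0005511.
Darcy's law: Q = K · A · i = 1.240 × 34560 × 0.0005511 = 23.62 m³/day.

23.6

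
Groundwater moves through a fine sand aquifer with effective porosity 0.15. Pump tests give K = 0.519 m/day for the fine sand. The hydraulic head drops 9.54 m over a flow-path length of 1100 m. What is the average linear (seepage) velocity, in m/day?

0.0300

Hydraulic gradient i = Δh / L = 9.54 / 1100 = 0.008673.
Darcy flux q = K · i = 0.5190 × 0.008673 = 0.004501 m/day.
Seepage velocity v = q / n_e = 0.004501 / 0.15 = 0.03001 m/day.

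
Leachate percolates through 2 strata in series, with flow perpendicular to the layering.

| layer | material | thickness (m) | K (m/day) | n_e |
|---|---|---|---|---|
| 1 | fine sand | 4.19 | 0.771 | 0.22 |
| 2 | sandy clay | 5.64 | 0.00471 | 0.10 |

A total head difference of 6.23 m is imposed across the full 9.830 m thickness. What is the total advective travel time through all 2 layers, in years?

With flow normal to the layers, continuity requires the same specific discharge q through every layer.
Σ(b_i/K_i) = 4.19/0.771 + 5.64/0.00471 = 1203 d.
q = Δh / Σ(b_i/K_i) = 6.23 / 1203 = 0.005179 m/day.
In each layer the seepage velocity is v_i = q/n_i, so the layer transit time is t_i = b_i·n_i / q:
  layer 1 (fine sand): t_1 = 4.19 × 0.22 / 0.005179 = 178.0 d
  layer 2 (sandy clay): t_2 = 5.64 × 0.10 / 0.005179 = 108.9 d
Total t = Σ t_i = 286.9 days = 0.7854 years.

0.785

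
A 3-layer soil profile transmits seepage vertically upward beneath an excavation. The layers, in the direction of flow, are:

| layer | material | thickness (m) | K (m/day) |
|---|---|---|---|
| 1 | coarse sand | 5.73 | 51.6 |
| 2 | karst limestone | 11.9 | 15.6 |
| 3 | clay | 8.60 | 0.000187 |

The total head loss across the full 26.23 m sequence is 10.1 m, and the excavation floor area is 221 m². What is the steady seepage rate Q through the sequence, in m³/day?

0.0485

Flow is perpendicular to layering, so the layers act in series and the equivalent K is the thickness-weighted harmonic mean.
Total thickness L = 5.73 + 11.9 + 8.60 = 26.23 m.
Σ(b_i/K_i) = 5.73/51.6 + 11.9/15.6 + 8.60/0.000187 = 45990 d.
K_eq = L / Σ(b_i/K_i) = 26.23 / 45990 = 0.0005703 m/day.
Q = K_eq · A · (Δh/L) = 0.0005703 × 221 × (10.1/26.23) = 0.04853 m³/day.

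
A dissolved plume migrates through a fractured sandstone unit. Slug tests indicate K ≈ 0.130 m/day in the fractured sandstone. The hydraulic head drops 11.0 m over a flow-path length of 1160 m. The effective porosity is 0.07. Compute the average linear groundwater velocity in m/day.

0.0176

Hydraulic gradient i = Δh / L = 11.0 / 1160 = 0.009483.
Darcy flux q = K · i = 0.1300 × 0.009483 = 0.001233 m/day.
Seepage velocity v = q / n_e = 0.001233 / 0.07 = 0.01761 m/day.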